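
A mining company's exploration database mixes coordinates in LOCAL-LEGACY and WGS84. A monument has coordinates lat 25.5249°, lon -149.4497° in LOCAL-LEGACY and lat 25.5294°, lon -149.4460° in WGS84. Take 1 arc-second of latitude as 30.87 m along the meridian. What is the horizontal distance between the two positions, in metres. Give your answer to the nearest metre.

Δφ = 25.5294° − 25.5249° = +0.0045°; Δλ = -149.4460° − -149.4497° = +0.0037°.
1° of latitude = 3600 × 30.87 = 111132 m.
ΔN = Δφ × 111132 = 500.1 m; ΔE = Δλ × 111132 × cos(25.5249°) = +0.0037 × 111132 × 0.902398 = 371.1 m.
Distance = √(ΔE² + ΔN²) = √(371.1² + 500.1²) = 622.7 m.

623 m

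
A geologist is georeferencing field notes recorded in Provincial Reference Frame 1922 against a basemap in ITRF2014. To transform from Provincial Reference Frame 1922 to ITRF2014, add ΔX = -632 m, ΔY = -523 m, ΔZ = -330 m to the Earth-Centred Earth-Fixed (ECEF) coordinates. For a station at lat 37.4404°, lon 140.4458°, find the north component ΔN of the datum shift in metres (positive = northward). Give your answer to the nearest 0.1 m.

ΔN = -355.8 m

The local north axis is (−sin φ cos λ, −sin φ sin λ, cos φ), giving ΔN = -296.239 + 202.473 − 262.015 = -355.78 m.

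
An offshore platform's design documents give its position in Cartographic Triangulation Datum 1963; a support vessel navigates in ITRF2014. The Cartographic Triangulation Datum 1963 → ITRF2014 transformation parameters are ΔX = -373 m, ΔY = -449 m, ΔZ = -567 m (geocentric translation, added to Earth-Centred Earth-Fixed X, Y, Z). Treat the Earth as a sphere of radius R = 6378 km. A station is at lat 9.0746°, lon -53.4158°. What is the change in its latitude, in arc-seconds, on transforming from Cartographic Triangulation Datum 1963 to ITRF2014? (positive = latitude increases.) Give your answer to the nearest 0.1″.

sin φ = 0.157720, cos φ = 0.987484, sin λ = -0.802982, cos λ = 0.596003.
North component: ΔN = −sin φ cos λ·ΔX − sin φ sin λ·ΔY + cos φ·ΔZ = −(0.157720)(0.596003)(-373) − (0.157720)(-0.802982)(-449) + (0.987484)(-567) = -581.70 m.
1° of latitude spans πR/180 = 111317 m, so Δφ = -581.70 / 111317 × 3600 = -18.812″.

Δφ = -18.8″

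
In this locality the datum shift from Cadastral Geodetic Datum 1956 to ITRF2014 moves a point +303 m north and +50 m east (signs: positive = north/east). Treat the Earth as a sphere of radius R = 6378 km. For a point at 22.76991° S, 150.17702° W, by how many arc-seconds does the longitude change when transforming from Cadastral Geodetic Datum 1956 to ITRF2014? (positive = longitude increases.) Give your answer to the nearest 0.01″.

Δλ = 1.75″

At latitude -22.76991°, cos φ = 0.922067.
One radian of longitude at latitude φ spans R cos φ, so Δλ = ΔE / (R cos φ) = 50.0 / (6378000 × 0.922067) = 8.5020e-06 rad = 1.754″.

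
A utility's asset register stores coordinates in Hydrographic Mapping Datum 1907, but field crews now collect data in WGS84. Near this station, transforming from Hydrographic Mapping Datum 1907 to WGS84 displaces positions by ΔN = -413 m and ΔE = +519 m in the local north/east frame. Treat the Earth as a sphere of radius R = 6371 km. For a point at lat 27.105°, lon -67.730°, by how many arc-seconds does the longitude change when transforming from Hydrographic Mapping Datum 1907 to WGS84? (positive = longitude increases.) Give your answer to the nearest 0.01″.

Δλ = 18.88″

At latitude 27.105°, cos φ = 0.890173.
One radian of longitude at latitude φ spans R cos φ, so Δλ = ΔE / (R cos φ) = 519.0 / (6371000 × 0.890173) = 9.1514e-05 rad = 18.876″.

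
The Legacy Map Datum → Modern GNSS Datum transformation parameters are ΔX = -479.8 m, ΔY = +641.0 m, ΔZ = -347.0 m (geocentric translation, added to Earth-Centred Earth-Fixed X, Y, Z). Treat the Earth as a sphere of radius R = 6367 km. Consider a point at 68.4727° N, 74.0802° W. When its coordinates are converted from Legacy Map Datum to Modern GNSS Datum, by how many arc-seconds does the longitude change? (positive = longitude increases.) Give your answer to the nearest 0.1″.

sin φ = 0.930243, cos φ = 0.366945, sin λ = -0.961647, cos λ = 0.274292.
East component: ΔE = −sin λ·ΔX + cos λ·ΔY = −(-0.961647)(-479.8) + (0.274292)(641.0) = -285.58 m.
1° of latitude spans πR/180 = 111125 m; at latitude φ, 1° of longitude spans that × cos φ = 40776.7 m, so Δλ = -285.58 / 40776.7 × 3600 = -25.212″.

Δλ = -25.2″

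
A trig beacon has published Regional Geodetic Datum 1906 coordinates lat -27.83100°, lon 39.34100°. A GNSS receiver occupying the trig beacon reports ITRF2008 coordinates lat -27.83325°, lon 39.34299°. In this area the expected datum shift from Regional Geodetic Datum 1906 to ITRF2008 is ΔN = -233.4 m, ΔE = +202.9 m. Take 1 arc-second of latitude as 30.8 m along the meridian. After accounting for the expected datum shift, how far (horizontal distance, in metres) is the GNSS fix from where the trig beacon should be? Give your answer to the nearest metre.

18 m

Observed coordinate differences: Δφ = -0.00225°, Δλ = +0.00199°.
Converting to metres (1° lat = 110880 m, cos φ = 0.884329): observed ΔN = -249.5 m, observed ΔE = 195.1 m.
Subtracting the expected shift leaves a residual of -249.5 − (-233.4) = -16.1 m north and 195.1 − (202.9) = -7.8 m east.
Residual distance = √((-16.1)² + (-7.8)²) = 17.9 m.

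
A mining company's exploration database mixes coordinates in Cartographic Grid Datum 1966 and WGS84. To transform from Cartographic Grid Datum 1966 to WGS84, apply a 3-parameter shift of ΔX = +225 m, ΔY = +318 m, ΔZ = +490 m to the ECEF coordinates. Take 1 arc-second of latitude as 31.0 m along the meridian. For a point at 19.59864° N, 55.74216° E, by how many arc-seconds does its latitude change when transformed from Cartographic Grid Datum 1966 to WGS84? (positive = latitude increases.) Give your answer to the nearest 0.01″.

sin φ = 0.335429, cos φ = 0.942065, sin λ = 0.826513, cos λ = 0.562918.
North component: ΔN = −sin φ cos λ·ΔX − sin φ sin λ·ΔY + cos φ·ΔZ = −(0.335429)(0.562918)(225) − (0.335429)(0.826513)(318) + (0.942065)(490) = 330.97 m.
1° of latitude spans 3600 × 31.00 = 111600 m, so Δφ = 330.97 / 111600 × 3600 = 10.676″.

Δφ = 10.68″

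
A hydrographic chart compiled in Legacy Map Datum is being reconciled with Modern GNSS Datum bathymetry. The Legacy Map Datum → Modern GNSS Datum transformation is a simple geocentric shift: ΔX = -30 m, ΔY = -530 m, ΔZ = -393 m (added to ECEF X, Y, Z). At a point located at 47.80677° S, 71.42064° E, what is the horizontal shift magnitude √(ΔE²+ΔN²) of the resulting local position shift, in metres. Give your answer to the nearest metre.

658 m

At φ = -47.80677°, λ = 71.42064°: sin φ = -0.740884, cos φ = 0.671633, sin λ = 0.947883, cos λ = 0.318618.
ΔE = −sin λ·ΔX + cos λ·ΔY = −(0.947883)·(-30) + (0.318618)·(-530) = -140.43 m.
ΔN = −sin φ cos λ·ΔX − sin φ sin λ·ΔY + cos φ·ΔZ = −(-0.740884)(0.318618)(-30) − (-0.740884)(0.947883)(-530) + (0.671633)(-393) = -643.24 m.
Horizontal magnitude = √(ΔE² + ΔN²) = √((-140.43)² + (-643.24)²) = 658.39 m.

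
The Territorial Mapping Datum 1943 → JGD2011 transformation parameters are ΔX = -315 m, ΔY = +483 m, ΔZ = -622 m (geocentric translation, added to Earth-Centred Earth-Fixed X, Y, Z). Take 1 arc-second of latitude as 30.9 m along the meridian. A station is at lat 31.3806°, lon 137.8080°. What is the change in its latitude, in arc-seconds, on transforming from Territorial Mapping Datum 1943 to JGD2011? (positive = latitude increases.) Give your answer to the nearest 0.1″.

sin φ = 0.520721, cos φ = 0.853727, sin λ = 0.671617, cos λ = -0.740898.
North component: ΔN = −sin φ cos λ·ΔX − sin φ sin λ·ΔY + cos φ·ΔZ = −(0.520721)(-0.740898)(-315) − (0.520721)(0.671617)(483) + (0.853727)(-622) = -821.46 m.
1° of latitude spans 3600 × 30.90 = 111240 m, so Δφ = -821.46 / 111240 × 3600 = -26.585″.

Δφ = -26.6″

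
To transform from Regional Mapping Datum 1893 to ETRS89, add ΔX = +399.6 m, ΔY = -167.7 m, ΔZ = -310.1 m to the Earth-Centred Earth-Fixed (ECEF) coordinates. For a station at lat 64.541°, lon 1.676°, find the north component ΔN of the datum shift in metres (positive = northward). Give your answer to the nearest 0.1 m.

At φ = 64.541°, λ = 1.676°: sin φ = 0.902893, cos φ = 0.429865, sin λ = 0.029248, cos λ = 0.999572.
ΔN = −sin φ cos λ·ΔX − sin φ sin λ·ΔY + cos φ·ΔZ = −(0.902893)(0.999572)(399.6) − (0.902893)(0.029248)(-167.7) + (0.429865)(-310.1) = -489.51 m.

ΔN = -489.5 m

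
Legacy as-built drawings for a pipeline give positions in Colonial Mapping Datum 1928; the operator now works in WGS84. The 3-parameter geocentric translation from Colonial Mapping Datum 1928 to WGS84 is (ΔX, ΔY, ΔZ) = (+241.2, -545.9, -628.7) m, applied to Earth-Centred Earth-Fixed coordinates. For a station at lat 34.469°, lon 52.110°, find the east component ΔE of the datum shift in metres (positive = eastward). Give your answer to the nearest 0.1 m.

ΔE = -525.6 m

The local east axis at (φ, λ) is (−sin λ, cos λ, 0), so ΔE = −sin(52.110°)·241.2 + cos(52.110°)·(-545.9) = -525.62 m.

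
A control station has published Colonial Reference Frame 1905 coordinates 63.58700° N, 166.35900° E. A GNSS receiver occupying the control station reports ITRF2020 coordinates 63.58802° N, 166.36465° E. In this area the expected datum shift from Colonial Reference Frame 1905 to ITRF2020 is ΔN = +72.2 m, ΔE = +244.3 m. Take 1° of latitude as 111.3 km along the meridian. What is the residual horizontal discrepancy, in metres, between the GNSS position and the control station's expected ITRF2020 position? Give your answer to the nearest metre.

54 m

Observed coordinate differences: Δφ = +0.00102°, Δλ = +0.00565°.
Converting to metres (1° lat = 111300 m, cos φ = 0.444838): observed ΔN = 113.5 m, observed ΔE = 279.7 m.
Subtracting the expected shift leaves a residual of 113.5 − (72.2) = 41.3 m north and 279.7 − (244.3) = 35.4 m east.
Residual distance = √(41.3² + 35.4²) = 54.4 m.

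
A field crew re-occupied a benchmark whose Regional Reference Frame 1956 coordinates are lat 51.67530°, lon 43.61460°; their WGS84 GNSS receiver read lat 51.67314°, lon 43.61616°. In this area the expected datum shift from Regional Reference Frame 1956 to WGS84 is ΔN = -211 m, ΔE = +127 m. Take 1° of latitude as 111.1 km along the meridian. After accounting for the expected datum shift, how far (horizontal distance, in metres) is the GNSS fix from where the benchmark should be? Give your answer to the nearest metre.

35 m

Observed coordinate differences: Δφ = -0.00216°, Δλ = +0.00156°.
Converting to metres (1° lat = 111100 m, cos φ = 0.620117): observed ΔN = -240.0 m, observed ΔE = 107.5 m.
Subtracting the expected shift leaves a residual of -240.0 − (-211) = -29.0 m north and 107.5 − (127) = -19.5 m east.
Residual distance = √((-29.0)² + (-19.5)²) = 34.9 m.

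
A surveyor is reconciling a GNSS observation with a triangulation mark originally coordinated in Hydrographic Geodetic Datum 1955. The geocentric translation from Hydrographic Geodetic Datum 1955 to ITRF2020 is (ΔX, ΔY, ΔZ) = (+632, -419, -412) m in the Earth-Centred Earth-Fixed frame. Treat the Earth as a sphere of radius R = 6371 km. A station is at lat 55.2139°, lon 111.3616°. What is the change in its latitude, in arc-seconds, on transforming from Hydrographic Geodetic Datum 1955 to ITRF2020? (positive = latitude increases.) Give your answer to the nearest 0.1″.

sin φ = 0.821288, cos φ = 0.570514, sin λ = 0.931300, cos λ = -0.364253.
North component: ΔN = −sin φ cos λ·ΔX − sin φ sin λ·ΔY + cos φ·ΔZ = −(0.821288)(-0.364253)(632) − (0.821288)(0.931300)(-419) + (0.570514)(-412) = 274.49 m.
1° of latitude spans πR/180 = 111195 m, so Δφ = 274.49 / 111195 × 3600 = 8.887″.

Δφ = 8.9″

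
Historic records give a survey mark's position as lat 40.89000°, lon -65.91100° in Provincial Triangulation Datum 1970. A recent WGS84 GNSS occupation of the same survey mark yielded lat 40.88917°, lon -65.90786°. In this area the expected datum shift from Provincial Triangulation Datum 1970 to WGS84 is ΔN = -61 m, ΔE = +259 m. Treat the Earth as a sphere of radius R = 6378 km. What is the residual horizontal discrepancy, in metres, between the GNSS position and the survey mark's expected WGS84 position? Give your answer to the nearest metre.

32 m

Observed coordinate differences: Δφ = -0.00083°, Δλ = +0.00314°.
Converting to metres (1° lat = 111317 m, cos φ = 0.755968): observed ΔN = -92.4 m, observed ΔE = 264.2 m.
Subtracting the expected shift leaves a residual of -92.4 − (-61) = -31.4 m north and 264.2 − (259) = 5.2 m east.
Residual distance = √((-31.4)² + 5.2²) = 31.8 m.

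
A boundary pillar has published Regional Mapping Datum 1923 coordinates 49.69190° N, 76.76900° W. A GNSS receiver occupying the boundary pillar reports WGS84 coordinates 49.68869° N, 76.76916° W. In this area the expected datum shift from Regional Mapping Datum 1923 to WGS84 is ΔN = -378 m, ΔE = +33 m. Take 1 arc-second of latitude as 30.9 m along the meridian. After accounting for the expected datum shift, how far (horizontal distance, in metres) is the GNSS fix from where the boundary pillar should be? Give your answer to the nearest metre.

Observed coordinate differences: Δφ = -0.00321°, Δλ = -0.00016°.
Converting to metres (1° lat = 111240 m, cos φ = 0.646898): observed ΔN = -357.1 m, observed ΔE = -11.5 m.
Subtracting the expected shift leaves a residual of -357.1 − (-378) = 20.9 m north and -11.5 − (33) = -44.5 m east.
Residual distance = √(20.9² + (-44.5)²) = 49.2 m.

49 m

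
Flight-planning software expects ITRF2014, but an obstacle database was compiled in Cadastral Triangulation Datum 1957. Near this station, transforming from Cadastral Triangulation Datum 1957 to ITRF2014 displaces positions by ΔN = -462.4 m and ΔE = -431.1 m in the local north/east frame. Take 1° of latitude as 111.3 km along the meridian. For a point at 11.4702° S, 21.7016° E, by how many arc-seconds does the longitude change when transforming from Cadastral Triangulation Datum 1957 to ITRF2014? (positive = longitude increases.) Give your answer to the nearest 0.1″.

At latitude -11.4702°, cos φ = 0.980028.
1° of longitude at this latitude = 111.3 × cos φ = 109.08 km, so Δλ = -431.1 / 109077.1 = -0.0039522° = -14.228″.

Δλ = -14.2″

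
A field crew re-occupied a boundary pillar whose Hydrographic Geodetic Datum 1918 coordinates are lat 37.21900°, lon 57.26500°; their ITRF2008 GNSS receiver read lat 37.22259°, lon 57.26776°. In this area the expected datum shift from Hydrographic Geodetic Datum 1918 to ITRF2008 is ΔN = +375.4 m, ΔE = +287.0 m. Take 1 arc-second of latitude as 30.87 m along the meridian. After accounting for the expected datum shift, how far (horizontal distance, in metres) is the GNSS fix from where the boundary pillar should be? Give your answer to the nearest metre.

Observed coordinate differences: Δφ = +0.00359°, Δλ = +0.00276°.
Converting to metres (1° lat = 111132 m, cos φ = 0.796329): observed ΔN = 399.0 m, observed ΔE = 244.3 m.
Subtracting the expected shift leaves a residual of 399.0 − (375.4) = 23.6 m north and 244.3 − (287.0) = -42.7 m east.
Residual distance = √(23.6² + (-42.7)²) = 48.8 m.

49 m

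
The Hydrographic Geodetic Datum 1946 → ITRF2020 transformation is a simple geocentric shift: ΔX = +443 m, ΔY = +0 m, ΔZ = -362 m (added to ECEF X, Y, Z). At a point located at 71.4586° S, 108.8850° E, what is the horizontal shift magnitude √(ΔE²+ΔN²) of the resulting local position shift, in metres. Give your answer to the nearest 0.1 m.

488.6 m

At φ = -71.4586°, λ = 108.8850°: sin φ = -0.948094, cos φ = 0.317990, sin λ = 0.946170, cos λ = -0.323670.
ΔE = −sin λ·ΔX + cos λ·ΔY = −(0.946170)·(443) + (-0.323670)·(0) = -419.15 m.
ΔN = −sin φ cos λ·ΔX − sin φ sin λ·ΔY + cos φ·ΔZ = −(-0.948094)(-0.323670)(443) − (-0.948094)(0.946170)(0) + (0.317990)(-362) = -251.06 m.
Horizontal magnitude = √(ΔE² + ΔN²) = √((-419.15)² + (-251.06)²) = 488.59 m.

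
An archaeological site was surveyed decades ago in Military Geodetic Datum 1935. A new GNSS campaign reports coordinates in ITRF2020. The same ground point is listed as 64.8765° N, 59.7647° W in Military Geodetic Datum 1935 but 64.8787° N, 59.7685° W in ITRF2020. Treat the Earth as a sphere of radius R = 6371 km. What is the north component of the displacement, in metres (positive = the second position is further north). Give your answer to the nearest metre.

Δφ = 64.8787° − 64.8765° = +0.0022°; Δλ = -59.7685° − -59.7647° = -0.0038°.
1° along a meridian = πR/180 = 111195 m.
ΔN = Δφ × 111195 = 244.6 m; ΔE = Δλ × 111195 × cos(64.8765°) = -0.0038 × 111195 × 0.424571 = -179.4 m.

ΔN = 245 m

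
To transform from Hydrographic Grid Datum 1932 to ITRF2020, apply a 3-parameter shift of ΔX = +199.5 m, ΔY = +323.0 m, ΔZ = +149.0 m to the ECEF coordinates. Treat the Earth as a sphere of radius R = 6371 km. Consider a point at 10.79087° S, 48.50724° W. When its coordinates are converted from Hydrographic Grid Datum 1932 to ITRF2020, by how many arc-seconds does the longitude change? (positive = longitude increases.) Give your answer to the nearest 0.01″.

sin φ = -0.187225, cos φ = 0.982317, sin λ = -0.749039, cos λ = 0.662525.
East component: ΔE = −sin λ·ΔX + cos λ·ΔY = −(-0.749039)(199.5) + (0.662525)(323.0) = 363.43 m.
1° of latitude spans πR/180 = 111195 m; at latitude φ, 1° of longitude spans that × cos φ = 109228.7 m, so Δλ = 363.43 / 109228.7 × 3600 = 11.978″.

Δλ = 11.98″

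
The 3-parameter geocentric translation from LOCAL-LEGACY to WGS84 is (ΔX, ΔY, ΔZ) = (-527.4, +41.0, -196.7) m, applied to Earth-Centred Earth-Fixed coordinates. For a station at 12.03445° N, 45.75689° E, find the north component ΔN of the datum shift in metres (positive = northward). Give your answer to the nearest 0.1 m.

ΔN = -121.8 m

At φ = 12.03445°, λ = 45.75689°: sin φ = 0.208500, cos φ = 0.978022, sin λ = 0.716386, cos λ = 0.697704.
ΔN = −sin φ cos λ·ΔX − sin φ sin λ·ΔY + cos φ·ΔZ = −(0.208500)(0.697704)(-527.4) − (0.208500)(0.716386)(41.0) + (0.978022)(-196.7) = -121.78 m.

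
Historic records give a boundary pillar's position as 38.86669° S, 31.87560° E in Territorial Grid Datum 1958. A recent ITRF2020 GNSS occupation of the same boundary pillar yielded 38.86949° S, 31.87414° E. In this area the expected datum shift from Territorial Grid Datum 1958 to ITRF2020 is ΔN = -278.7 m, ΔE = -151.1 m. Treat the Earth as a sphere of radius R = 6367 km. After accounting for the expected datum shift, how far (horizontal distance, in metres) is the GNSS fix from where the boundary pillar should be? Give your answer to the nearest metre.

41 m

Observed coordinate differences: Δφ = -0.00280°, Δλ = -0.00146°.
Converting to metres (1° lat = 111125 m, cos φ = 0.778608): observed ΔN = -311.2 m, observed ΔE = -126.3 m.
Subtracting the expected shift leaves a residual of -311.2 − (-278.7) = -32.5 m north and -126.3 − (-151.1) = 24.8 m east.
Residual distance = √((-32.5)² + 24.8²) = 40.8 m.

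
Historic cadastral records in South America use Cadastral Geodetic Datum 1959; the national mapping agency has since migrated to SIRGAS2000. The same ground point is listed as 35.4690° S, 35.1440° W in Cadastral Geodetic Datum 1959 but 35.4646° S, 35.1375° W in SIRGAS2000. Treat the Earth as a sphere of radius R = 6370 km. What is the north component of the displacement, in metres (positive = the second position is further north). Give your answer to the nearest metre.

ΔN = 489 m

Δφ = -35.4646° − -35.4690° = +0.0044°; Δλ = -35.1375° − -35.1440° = +0.0065°.
1° along a meridian = πR/180 = 111177 m.
ΔN = Δφ × 111177 = 489.2 m; ΔE = Δλ × 111177 × cos(-35.4690°) = +0.0065 × 111177 × 0.814430 = 588.6 m.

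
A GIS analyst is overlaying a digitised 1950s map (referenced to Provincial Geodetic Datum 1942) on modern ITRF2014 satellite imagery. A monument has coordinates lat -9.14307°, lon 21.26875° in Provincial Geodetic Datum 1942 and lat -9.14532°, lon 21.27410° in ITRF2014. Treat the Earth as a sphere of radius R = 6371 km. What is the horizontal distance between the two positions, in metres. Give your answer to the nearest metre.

Δφ = -9.14532° − -9.14307° = -0.00225°; Δλ = 21.27410° − 21.26875° = +0.00535°.
1° along a meridian = πR/180 = 111195 m.
ΔN = Δφ × 111195 = -250.2 m; ΔE = Δλ × 111195 × cos(-9.14307°) = +0.00535 × 111195 × 0.987295 = 587.3 m.
Distance = √(ΔE² + ΔN²) = √(587.3² + (-250.2)²) = 638.4 m.

638 m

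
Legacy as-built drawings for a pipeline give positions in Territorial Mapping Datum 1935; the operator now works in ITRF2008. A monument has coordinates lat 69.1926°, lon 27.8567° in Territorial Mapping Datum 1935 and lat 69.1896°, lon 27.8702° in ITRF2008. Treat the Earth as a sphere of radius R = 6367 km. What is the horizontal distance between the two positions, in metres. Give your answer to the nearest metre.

629 m

Δφ = 69.1896° − 69.1926° = -0.0030°; Δλ = 27.8702° − 27.8567° = +0.0135°.
1° along a meridian = πR/180 = 111125 m.
ΔN = Δφ × 111125 = -333.4 m; ΔE = Δλ × 111125 × cos(69.1926°) = +0.0135 × 111125 × 0.355228 = 532.9 m.
Distance = √(ΔE² + ΔN²) = √(532.9² + (-333.4)²) = 628.6 m.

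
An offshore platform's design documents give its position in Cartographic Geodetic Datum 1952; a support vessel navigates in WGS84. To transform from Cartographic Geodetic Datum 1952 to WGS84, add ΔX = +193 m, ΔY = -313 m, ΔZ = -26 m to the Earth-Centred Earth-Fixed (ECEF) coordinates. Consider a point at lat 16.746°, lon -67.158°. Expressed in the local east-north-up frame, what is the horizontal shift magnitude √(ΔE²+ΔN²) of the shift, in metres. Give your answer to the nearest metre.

141 m

At φ = 16.746°, λ = -67.158°: sin φ = 0.288129, cos φ = 0.957591, sin λ = -0.921579, cos λ = 0.388191.
ΔE = −sin λ·ΔX + cos λ·ΔY = −(-0.921579)·(193) + (0.388191)·(-313) = 56.36 m.
ΔN = −sin φ cos λ·ΔX − sin φ sin λ·ΔY + cos φ·ΔZ = −(0.288129)(0.388191)(193) − (0.288129)(-0.921579)(-313) + (0.957591)(-26) = -129.60 m.
Horizontal magnitude = √(ΔE² + ΔN²) = √(56.36² + (-129.60)²) = 141.32 m.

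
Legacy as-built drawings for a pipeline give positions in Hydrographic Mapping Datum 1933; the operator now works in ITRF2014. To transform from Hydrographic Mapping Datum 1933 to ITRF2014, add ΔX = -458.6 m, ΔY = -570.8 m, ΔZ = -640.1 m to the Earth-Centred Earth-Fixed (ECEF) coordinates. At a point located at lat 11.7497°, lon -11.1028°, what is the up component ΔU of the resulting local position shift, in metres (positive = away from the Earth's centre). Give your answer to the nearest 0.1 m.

At φ = 11.7497°, λ = -11.1028°: sin φ = 0.203637, cos φ = 0.979047, sin λ = -0.192570, cos λ = 0.981283.
ΔU = cos φ cos λ·ΔX + cos φ sin λ·ΔY + sin φ·ΔZ = (0.979047)(0.981283)(-458.6) + (0.979047)(-0.192570)(-570.8) + (0.203637)(-640.1) = -463.32 m.

ΔU = -463.3 m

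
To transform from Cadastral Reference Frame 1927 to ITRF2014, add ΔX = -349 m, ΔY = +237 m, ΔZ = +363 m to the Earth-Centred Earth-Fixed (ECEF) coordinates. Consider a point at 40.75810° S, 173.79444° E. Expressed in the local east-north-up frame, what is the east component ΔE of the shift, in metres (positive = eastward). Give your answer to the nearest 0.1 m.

The local east axis at (φ, λ) is (−sin λ, cos λ, 0), so ΔE = −sin(173.79444°)·(-349) + cos(173.79444°)·237 = -197.89 m.

ΔE = -197.9 m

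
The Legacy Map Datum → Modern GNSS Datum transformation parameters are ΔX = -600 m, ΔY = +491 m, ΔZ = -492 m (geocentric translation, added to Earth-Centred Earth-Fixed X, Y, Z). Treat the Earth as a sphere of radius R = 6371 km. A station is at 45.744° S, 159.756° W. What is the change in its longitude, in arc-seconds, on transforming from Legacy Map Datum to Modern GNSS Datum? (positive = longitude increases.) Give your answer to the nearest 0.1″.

Δλ = -31.0″

sin φ = -0.716229, cos φ = 0.697865, sin λ = -0.346019, cos λ = -0.938228.
East component: ΔE = −sin λ·ΔX + cos λ·ΔY = −(-0.346019)(-600) + (-0.938228)(491) = -668.28 m.
1° of latitude spans πR/180 = 111195 m; at latitude φ, 1° of longitude spans that × cos φ = 77599.1 m, so Δλ = -668.28 / 77599.1 × 3600 = -31.003″.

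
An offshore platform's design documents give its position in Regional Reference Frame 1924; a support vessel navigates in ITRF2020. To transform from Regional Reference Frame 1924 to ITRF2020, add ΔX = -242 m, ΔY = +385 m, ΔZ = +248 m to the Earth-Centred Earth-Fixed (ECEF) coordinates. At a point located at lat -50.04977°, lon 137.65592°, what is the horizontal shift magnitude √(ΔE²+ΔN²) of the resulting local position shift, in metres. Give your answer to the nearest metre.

At φ = -50.04977°, λ = 137.65592°: sin φ = -0.766603, cos φ = 0.642122, sin λ = 0.673581, cos λ = -0.739113.
ΔE = −sin λ·ΔX + cos λ·ΔY = −(0.673581)·(-242) + (-0.739113)·(385) = -121.55 m.
ΔN = −sin φ cos λ·ΔX − sin φ sin λ·ΔY + cos φ·ΔZ = −(-0.766603)(-0.739113)(-242) − (-0.766603)(0.673581)(385) + (0.642122)(248) = 495.17 m.
Horizontal magnitude = √(ΔE² + ΔN²) = √((-121.55)² + 495.17²) = 509.87 m.

510 m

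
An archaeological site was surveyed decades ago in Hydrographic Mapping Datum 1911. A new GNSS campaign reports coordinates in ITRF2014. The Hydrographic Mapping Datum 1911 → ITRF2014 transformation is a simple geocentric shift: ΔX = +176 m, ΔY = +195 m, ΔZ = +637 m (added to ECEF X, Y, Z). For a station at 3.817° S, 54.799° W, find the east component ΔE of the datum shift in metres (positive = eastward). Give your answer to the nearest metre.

ΔE = 256 m

At φ = -3.817°, λ = -54.799°: sin φ = -0.066570, cos φ = 0.997782, sin λ = -0.817135, cos λ = 0.576447.
ΔE = −sin λ·ΔX + cos λ·ΔY = −(-0.817135)·(176) + (0.576447)·(195) = 256.22 m.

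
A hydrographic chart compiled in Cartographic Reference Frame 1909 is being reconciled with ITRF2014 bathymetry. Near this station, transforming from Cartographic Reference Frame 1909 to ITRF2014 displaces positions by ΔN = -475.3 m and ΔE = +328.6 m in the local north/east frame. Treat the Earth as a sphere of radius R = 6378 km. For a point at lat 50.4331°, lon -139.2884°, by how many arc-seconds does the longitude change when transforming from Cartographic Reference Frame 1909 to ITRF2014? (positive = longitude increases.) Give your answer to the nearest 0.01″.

At latitude 50.4331°, cos φ = 0.636979.
One radian of longitude at latitude φ spans R cos φ, so Δλ = ΔE / (R cos φ) = 328.6 / (6378000 × 0.636979) = 8.0883e-05 rad = 16.683″.

Δλ = 16.68″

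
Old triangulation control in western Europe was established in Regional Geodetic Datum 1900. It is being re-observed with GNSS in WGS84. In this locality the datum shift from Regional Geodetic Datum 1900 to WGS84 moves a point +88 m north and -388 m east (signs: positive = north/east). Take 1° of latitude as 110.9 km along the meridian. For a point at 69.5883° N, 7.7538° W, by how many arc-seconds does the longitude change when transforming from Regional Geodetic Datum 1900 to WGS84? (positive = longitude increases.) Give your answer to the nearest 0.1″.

Δλ = -36.1″

At latitude 69.5883°, cos φ = 0.348763.
1° of longitude at this latitude = 110.9 × cos φ = 38.68 km, so Δλ = -388.0 / 38677.9 = -0.0100316° = -36.114″.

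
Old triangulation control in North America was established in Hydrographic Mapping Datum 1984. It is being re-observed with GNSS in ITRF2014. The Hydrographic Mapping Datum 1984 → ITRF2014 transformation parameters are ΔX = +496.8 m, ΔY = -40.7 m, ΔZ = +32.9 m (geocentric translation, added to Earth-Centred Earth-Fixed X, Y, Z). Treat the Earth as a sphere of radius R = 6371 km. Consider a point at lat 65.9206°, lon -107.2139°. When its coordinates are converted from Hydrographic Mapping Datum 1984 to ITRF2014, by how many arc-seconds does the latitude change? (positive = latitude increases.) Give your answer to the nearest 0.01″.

sin φ = 0.912981, cos φ = 0.408002, sin λ = -0.955207, cos λ = -0.295940.
North component: ΔN = −sin φ cos λ·ΔX − sin φ sin λ·ΔY + cos φ·ΔZ = −(0.912981)(-0.295940)(496.8) − (0.912981)(-0.955207)(-40.7) + (0.408002)(32.9) = 112.16 m.
1° of latitude spans πR/180 = 111195 m, so Δφ = 112.16 / 111195 × 3600 = 3.631″.

Δφ = 3.63″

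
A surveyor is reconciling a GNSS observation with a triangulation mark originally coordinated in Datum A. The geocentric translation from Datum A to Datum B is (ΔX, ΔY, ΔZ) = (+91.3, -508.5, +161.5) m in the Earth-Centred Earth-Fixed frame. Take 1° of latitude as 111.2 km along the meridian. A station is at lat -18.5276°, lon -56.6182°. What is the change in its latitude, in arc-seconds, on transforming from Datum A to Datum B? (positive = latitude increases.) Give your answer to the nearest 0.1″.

sin φ = -0.317761, cos φ = 0.948171, sin λ = -0.835023, cos λ = 0.550216.
North component: ΔN = −sin φ cos λ·ΔX − sin φ sin λ·ΔY + cos φ·ΔZ = −(-0.317761)(0.550216)(91.3) − (-0.317761)(-0.835023)(-508.5) + (0.948171)(161.5) = 304.02 m.
1° of latitude spans 111200 m, so Δφ = 304.02 / 111200 × 3600 = 9.842″.

Δφ = 9.8″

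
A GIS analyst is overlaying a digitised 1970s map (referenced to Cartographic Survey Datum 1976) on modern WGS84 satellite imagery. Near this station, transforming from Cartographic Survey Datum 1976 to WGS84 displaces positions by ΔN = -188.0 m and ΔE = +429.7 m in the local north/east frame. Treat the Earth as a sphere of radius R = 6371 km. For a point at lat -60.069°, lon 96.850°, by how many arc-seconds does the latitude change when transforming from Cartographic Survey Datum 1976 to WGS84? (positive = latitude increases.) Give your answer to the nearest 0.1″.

Δφ = -6.1″

On a sphere of radius R, 1 rad of latitude = R, so Δφ = ΔN / R = -188.0 / 6371000 = -2.9509e-05 rad = -6.087″.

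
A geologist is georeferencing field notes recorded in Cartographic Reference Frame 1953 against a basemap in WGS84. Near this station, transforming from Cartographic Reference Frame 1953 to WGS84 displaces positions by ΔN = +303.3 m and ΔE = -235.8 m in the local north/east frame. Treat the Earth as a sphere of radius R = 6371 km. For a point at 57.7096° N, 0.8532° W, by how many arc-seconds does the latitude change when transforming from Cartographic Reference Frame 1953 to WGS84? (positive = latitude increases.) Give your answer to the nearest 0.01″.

Δφ = 9.82″

On a sphere of radius R, 1 rad of latitude = R, so Δφ = ΔN / R = 303.3 / 6371000 = 4.7606e-05 rad = 9.820″.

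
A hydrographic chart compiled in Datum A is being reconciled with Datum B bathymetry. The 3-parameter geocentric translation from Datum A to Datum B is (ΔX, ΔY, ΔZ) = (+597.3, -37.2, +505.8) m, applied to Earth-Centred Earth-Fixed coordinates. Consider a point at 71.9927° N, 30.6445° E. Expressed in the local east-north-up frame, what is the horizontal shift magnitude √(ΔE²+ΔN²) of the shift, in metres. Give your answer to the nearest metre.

At φ = 71.9927°, λ = 30.6445°: sin φ = 0.951017, cos φ = 0.309138, sin λ = 0.509710, cos λ = 0.860346.
ΔE = −sin λ·ΔX + cos λ·ΔY = −(0.509710)·(597.3) + (0.860346)·(-37.2) = -336.45 m.
ΔN = −sin φ cos λ·ΔX − sin φ sin λ·ΔY + cos φ·ΔZ = −(0.951017)(0.860346)(597.3) − (0.951017)(0.509710)(-37.2) + (0.309138)(505.8) = -314.32 m.
Horizontal magnitude = √(ΔE² + ΔN²) = √((-336.45)² + (-314.32)²) = 460.43 m.

460 m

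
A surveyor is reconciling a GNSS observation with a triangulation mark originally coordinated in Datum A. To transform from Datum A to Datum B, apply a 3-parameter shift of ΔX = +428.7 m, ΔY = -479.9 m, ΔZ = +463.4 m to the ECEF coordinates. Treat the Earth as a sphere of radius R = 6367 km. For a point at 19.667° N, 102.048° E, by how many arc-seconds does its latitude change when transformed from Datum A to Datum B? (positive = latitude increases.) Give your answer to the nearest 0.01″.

Δφ = 20.23″

sin φ = 0.336553, cos φ = 0.941665, sin λ = 0.977973, cos λ = -0.208731.
North component: ΔN = −sin φ cos λ·ΔX − sin φ sin λ·ΔY + cos φ·ΔZ = −(0.336553)(-0.208731)(428.7) − (0.336553)(0.977973)(-479.9) + (0.941665)(463.4) = 624.44 m.
1° of latitude spans πR/180 = 111125 m, so Δφ = 624.44 / 111125 × 3600 = 20.229″.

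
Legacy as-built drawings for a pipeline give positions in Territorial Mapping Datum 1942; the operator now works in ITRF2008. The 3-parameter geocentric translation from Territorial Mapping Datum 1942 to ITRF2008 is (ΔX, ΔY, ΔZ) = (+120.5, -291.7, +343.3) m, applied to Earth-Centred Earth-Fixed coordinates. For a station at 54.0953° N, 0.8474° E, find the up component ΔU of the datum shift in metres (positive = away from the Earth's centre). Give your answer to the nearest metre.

ΔU = 346 m

The local up (radial) axis is (cos φ cos λ, cos φ sin λ, sin φ), giving ΔU = 70.658 − 2.530 + 278.071 = 346.20 m.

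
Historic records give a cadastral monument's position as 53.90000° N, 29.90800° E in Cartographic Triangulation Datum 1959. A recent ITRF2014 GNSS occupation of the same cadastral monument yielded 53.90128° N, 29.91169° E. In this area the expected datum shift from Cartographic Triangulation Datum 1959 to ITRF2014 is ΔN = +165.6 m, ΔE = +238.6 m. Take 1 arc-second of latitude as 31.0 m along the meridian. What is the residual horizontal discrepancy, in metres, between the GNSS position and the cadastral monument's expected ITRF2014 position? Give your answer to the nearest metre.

Observed coordinate differences: Δφ = +0.00128°, Δλ = +0.00369°.
Converting to metres (1° lat = 111600 m, cos φ = 0.589196): observed ΔN = 142.8 m, observed ΔE = 242.6 m.
Subtracting the expected shift leaves a residual of 142.8 − (165.6) = -22.8 m north and 242.6 − (238.6) = 4.0 m east.
Residual distance = √((-22.8)² + 4.0²) = 23.1 m.

23 m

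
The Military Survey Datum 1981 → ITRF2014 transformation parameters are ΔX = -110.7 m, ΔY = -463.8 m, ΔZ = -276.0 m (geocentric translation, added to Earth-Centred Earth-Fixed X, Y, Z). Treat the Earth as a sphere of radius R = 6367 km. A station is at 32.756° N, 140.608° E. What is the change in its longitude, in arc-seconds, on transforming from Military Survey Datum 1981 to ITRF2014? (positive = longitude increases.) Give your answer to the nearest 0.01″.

Δλ = 16.51″

sin φ = 0.541063, cos φ = 0.840982, sin λ = 0.634623, cos λ = -0.772822.
East component: ΔE = −sin λ·ΔX + cos λ·ΔY = −(0.634623)(-110.7) + (-0.772822)(-463.8) = 428.69 m.
1° of latitude spans πR/180 = 111125 m; at latitude φ, 1° of longitude spans that × cos φ = 93454.3 m, so Δλ = 428.69 / 93454.3 × 3600 = 16.514″.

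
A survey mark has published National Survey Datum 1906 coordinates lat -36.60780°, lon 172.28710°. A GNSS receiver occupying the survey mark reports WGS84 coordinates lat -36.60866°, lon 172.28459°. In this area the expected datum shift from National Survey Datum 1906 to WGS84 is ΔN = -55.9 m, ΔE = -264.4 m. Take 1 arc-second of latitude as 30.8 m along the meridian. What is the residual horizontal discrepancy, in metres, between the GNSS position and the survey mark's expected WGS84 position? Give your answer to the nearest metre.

Observed coordinate differences: Δφ = -0.00086°, Δλ = -0.00251°.
Converting to metres (1° lat = 110880 m, cos φ = 0.802736): observed ΔN = -95.4 m, observed ΔE = -223.4 m.
Subtracting the expected shift leaves a residual of -95.4 − (-55.9) = -39.5 m north and -223.4 − (-264.4) = 41.0 m east.
Residual distance = √((-39.5)² + 41.0²) = 56.9 m.

57 m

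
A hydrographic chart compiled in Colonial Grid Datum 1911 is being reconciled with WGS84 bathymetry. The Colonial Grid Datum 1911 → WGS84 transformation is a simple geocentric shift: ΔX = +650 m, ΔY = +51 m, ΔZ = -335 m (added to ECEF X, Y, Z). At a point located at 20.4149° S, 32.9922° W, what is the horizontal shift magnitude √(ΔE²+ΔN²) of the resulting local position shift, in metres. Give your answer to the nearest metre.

419 m

At φ = -20.4149°, λ = -32.9922°: sin φ = -0.348816, cos φ = 0.937191, sin λ = -0.544525, cos λ = 0.838745.
ΔE = −sin λ·ΔX + cos λ·ΔY = −(-0.544525)·(650) + (0.838745)·(51) = 396.72 m.
ΔN = −sin φ cos λ·ΔX − sin φ sin λ·ΔY + cos φ·ΔZ = −(-0.348816)(0.838745)(650) − (-0.348816)(-0.544525)(51) + (0.937191)(-335) = -133.48 m.
Horizontal magnitude = √(ΔE² + ΔN²) = √(396.72² + (-133.48)²) = 418.57 m.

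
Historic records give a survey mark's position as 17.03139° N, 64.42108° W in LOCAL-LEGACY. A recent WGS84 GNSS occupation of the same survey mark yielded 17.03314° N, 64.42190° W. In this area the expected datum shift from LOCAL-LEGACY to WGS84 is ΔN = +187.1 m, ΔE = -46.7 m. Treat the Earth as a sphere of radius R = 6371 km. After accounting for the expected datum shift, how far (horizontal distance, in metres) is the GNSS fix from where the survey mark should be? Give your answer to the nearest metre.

Observed coordinate differences: Δφ = +0.00175°, Δλ = -0.00082°.
Converting to metres (1° lat = 111195 m, cos φ = 0.956144): observed ΔN = 194.6 m, observed ΔE = -87.2 m.
Subtracting the expected shift leaves a residual of 194.6 − (187.1) = 7.5 m north and -87.2 − (-46.7) = -40.5 m east.
Residual distance = √(7.5² + (-40.5)²) = 41.2 m.

41 m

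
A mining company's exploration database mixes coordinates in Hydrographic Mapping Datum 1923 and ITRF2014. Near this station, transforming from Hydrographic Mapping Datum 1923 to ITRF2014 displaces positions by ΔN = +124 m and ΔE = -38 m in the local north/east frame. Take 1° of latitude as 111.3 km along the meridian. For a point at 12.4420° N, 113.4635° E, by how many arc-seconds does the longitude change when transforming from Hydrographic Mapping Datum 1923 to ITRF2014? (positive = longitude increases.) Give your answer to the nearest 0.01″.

Δλ = -1.26″

At latitude 12.4420°, cos φ = 0.976515.
1° of longitude at this latitude = 111.3 × cos φ = 108.69 km, so Δλ = -38.0 / 108686.1 = -0.0003496° = -1.259″.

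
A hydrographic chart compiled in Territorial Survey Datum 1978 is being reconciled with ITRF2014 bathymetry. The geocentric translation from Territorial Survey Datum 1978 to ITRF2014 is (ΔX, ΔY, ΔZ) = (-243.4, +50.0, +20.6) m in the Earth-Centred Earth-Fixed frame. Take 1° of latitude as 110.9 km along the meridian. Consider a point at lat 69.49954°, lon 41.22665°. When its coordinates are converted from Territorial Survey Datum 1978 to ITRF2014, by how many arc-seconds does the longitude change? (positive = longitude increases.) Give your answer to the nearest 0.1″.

Δλ = 18.4″

sin φ = 0.936669, cos φ = 0.350215, sin λ = 0.659039, cos λ = 0.752108.
East component: ΔE = −sin λ·ΔX + cos λ·ΔY = −(0.659039)(-243.4) + (0.752108)(50.0) = 198.02 m.
1° of latitude spans 110900 m; at latitude φ, 1° of longitude spans that × cos φ = 38838.8 m, so Δλ = 198.02 / 38838.8 × 3600 = 18.354″.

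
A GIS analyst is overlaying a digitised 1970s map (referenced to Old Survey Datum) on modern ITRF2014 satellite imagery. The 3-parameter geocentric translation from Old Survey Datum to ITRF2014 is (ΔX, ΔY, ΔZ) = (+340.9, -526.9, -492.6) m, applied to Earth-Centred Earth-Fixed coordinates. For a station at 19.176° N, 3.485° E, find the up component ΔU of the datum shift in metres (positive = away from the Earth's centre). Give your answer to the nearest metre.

At φ = 19.176°, λ = 3.485°: sin φ = 0.328471, cos φ = 0.944514, sin λ = 0.060787, cos λ = 0.998151.
ΔU = cos φ cos λ·ΔX + cos φ sin λ·ΔY + sin φ·ΔZ = (0.944514)(0.998151)(340.9) + (0.944514)(0.060787)(-526.9) + (0.328471)(-492.6) = 129.33 m.

ΔU = 129 m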